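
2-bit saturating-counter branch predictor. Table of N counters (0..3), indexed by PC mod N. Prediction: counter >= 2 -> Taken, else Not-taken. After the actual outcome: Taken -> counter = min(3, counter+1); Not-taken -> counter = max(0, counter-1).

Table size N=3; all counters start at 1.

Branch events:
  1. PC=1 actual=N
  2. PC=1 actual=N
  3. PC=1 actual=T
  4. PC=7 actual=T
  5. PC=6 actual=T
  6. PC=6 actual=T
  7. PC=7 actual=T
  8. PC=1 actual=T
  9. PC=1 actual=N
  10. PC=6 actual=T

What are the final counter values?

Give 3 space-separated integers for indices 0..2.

Answer: 3 2 1

Derivation:
Ev 1: PC=1 idx=1 pred=N actual=N -> ctr[1]=0
Ev 2: PC=1 idx=1 pred=N actual=N -> ctr[1]=0
Ev 3: PC=1 idx=1 pred=N actual=T -> ctr[1]=1
Ev 4: PC=7 idx=1 pred=N actual=T -> ctr[1]=2
Ev 5: PC=6 idx=0 pred=N actual=T -> ctr[0]=2
Ev 6: PC=6 idx=0 pred=T actual=T -> ctr[0]=3
Ev 7: PC=7 idx=1 pred=T actual=T -> ctr[1]=3
Ev 8: PC=1 idx=1 pred=T actual=T -> ctr[1]=3
Ev 9: PC=1 idx=1 pred=T actual=N -> ctr[1]=2
Ev 10: PC=6 idx=0 pred=T actual=T -> ctr[0]=3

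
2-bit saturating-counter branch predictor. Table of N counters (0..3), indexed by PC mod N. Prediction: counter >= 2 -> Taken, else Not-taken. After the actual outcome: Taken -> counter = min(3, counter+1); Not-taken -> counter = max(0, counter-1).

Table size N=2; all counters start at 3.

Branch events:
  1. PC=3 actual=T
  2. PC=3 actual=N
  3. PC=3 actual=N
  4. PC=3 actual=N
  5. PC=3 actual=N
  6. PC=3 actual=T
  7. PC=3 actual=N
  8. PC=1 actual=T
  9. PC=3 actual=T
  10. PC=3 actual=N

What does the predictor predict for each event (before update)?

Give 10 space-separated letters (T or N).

Answer: T T T N N N N N N T

Derivation:
Ev 1: PC=3 idx=1 pred=T actual=T -> ctr[1]=3
Ev 2: PC=3 idx=1 pred=T actual=N -> ctr[1]=2
Ev 3: PC=3 idx=1 pred=T actual=N -> ctr[1]=1
Ev 4: PC=3 idx=1 pred=N actual=N -> ctr[1]=0
Ev 5: PC=3 idx=1 pred=N actual=N -> ctr[1]=0
Ev 6: PC=3 idx=1 pred=N actual=T -> ctr[1]=1
Ev 7: PC=3 idx=1 pred=N actual=N -> ctr[1]=0
Ev 8: PC=1 idx=1 pred=N actual=T -> ctr[1]=1
Ev 9: PC=3 idx=1 pred=N actual=T -> ctr[1]=2
Ev 10: PC=3 idx=1 pred=T actual=N -> ctr[1]=1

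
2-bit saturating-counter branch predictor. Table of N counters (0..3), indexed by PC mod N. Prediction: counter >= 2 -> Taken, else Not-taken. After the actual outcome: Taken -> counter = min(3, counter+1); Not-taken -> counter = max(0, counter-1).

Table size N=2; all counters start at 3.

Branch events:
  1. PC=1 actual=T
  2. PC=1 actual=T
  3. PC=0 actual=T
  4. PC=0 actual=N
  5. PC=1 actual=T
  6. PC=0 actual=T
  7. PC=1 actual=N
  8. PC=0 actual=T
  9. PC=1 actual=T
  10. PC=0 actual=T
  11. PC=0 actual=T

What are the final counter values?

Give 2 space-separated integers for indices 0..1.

Answer: 3 3

Derivation:
Ev 1: PC=1 idx=1 pred=T actual=T -> ctr[1]=3
Ev 2: PC=1 idx=1 pred=T actual=T -> ctr[1]=3
Ev 3: PC=0 idx=0 pred=T actual=T -> ctr[0]=3
Ev 4: PC=0 idx=0 pred=T actual=N -> ctr[0]=2
Ev 5: PC=1 idx=1 pred=T actual=T -> ctr[1]=3
Ev 6: PC=0 idx=0 pred=T actual=T -> ctr[0]=3
Ev 7: PC=1 idx=1 pred=T actual=N -> ctr[1]=2
Ev 8: PC=0 idx=0 pred=T actual=T -> ctr[0]=3
Ev 9: PC=1 idx=1 pred=T actual=T -> ctr[1]=3
Ev 10: PC=0 idx=0 pred=T actual=T -> ctr[0]=3
Ev 11: PC=0 idx=0 pred=T actual=T -> ctr[0]=3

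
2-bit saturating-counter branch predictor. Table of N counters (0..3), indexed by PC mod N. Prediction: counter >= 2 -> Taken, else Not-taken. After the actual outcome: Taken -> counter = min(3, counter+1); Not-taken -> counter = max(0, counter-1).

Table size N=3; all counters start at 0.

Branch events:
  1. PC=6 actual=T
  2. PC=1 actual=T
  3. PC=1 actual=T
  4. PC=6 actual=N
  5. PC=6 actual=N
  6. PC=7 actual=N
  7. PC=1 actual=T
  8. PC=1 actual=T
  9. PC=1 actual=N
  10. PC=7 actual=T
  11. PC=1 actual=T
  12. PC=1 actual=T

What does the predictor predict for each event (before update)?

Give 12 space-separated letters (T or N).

Ev 1: PC=6 idx=0 pred=N actual=T -> ctr[0]=1
Ev 2: PC=1 idx=1 pred=N actual=T -> ctr[1]=1
Ev 3: PC=1 idx=1 pred=N actual=T -> ctr[1]=2
Ev 4: PC=6 idx=0 pred=N actual=N -> ctr[0]=0
Ev 5: PC=6 idx=0 pred=N actual=N -> ctr[0]=0
Ev 6: PC=7 idx=1 pred=T actual=N -> ctr[1]=1
Ev 7: PC=1 idx=1 pred=N actual=T -> ctr[1]=2
Ev 8: PC=1 idx=1 pred=T actual=T -> ctr[1]=3
Ev 9: PC=1 idx=1 pred=T actual=N -> ctr[1]=2
Ev 10: PC=7 idx=1 pred=T actual=T -> ctr[1]=3
Ev 11: PC=1 idx=1 pred=T actual=T -> ctr[1]=3
Ev 12: PC=1 idx=1 pred=T actual=T -> ctr[1]=3

Answer: N N N N N T N T T T T T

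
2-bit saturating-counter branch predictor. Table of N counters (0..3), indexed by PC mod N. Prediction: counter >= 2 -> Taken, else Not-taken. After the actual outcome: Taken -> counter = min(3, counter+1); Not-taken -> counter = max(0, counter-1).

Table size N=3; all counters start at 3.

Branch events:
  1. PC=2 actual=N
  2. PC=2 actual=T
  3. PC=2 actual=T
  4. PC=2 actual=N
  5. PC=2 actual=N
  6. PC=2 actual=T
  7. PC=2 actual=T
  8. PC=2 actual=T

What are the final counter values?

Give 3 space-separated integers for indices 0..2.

Ev 1: PC=2 idx=2 pred=T actual=N -> ctr[2]=2
Ev 2: PC=2 idx=2 pred=T actual=T -> ctr[2]=3
Ev 3: PC=2 idx=2 pred=T actual=T -> ctr[2]=3
Ev 4: PC=2 idx=2 pred=T actual=N -> ctr[2]=2
Ev 5: PC=2 idx=2 pred=T actual=N -> ctr[2]=1
Ev 6: PC=2 idx=2 pred=N actual=T -> ctr[2]=2
Ev 7: PC=2 idx=2 pred=T actual=T -> ctr[2]=3
Ev 8: PC=2 idx=2 pred=T actual=T -> ctr[2]=3

Answer: 3 3 3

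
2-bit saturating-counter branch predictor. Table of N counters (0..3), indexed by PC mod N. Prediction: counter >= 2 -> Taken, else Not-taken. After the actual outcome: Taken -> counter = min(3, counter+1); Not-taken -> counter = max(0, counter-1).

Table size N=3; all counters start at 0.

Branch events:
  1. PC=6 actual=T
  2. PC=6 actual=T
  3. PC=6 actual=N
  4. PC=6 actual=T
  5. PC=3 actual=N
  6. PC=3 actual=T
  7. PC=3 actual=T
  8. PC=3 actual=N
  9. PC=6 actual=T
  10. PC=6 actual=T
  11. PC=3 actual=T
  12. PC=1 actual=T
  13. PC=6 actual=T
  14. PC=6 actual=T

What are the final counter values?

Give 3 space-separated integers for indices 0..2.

Ev 1: PC=6 idx=0 pred=N actual=T -> ctr[0]=1
Ev 2: PC=6 idx=0 pred=N actual=T -> ctr[0]=2
Ev 3: PC=6 idx=0 pred=T actual=N -> ctr[0]=1
Ev 4: PC=6 idx=0 pred=N actual=T -> ctr[0]=2
Ev 5: PC=3 idx=0 pred=T actual=N -> ctr[0]=1
Ev 6: PC=3 idx=0 pred=N actual=T -> ctr[0]=2
Ev 7: PC=3 idx=0 pred=T actual=T -> ctr[0]=3
Ev 8: PC=3 idx=0 pred=T actual=N -> ctr[0]=2
Ev 9: PC=6 idx=0 pred=T actual=T -> ctr[0]=3
Ev 10: PC=6 idx=0 pred=T actual=T -> ctr[0]=3
Ev 11: PC=3 idx=0 pred=T actual=T -> ctr[0]=3
Ev 12: PC=1 idx=1 pred=N actual=T -> ctr[1]=1
Ev 13: PC=6 idx=0 pred=T actual=T -> ctr[0]=3
Ev 14: PC=6 idx=0 pred=T actual=T -> ctr[0]=3

Answer: 3 1 0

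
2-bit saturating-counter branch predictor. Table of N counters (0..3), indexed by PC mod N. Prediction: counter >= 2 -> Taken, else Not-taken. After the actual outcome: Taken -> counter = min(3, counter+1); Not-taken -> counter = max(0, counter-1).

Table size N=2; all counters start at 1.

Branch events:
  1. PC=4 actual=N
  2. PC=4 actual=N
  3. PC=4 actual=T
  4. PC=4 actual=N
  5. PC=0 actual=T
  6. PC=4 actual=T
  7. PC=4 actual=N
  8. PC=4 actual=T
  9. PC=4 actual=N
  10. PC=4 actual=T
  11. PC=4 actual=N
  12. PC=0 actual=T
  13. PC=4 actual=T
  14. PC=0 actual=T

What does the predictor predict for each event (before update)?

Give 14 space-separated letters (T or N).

Answer: N N N N N N T N T N T N T T

Derivation:
Ev 1: PC=4 idx=0 pred=N actual=N -> ctr[0]=0
Ev 2: PC=4 idx=0 pred=N actual=N -> ctr[0]=0
Ev 3: PC=4 idx=0 pred=N actual=T -> ctr[0]=1
Ev 4: PC=4 idx=0 pred=N actual=N -> ctr[0]=0
Ev 5: PC=0 idx=0 pred=N actual=T -> ctr[0]=1
Ev 6: PC=4 idx=0 pred=N actual=T -> ctr[0]=2
Ev 7: PC=4 idx=0 pred=T actual=N -> ctr[0]=1
Ev 8: PC=4 idx=0 pred=N actual=T -> ctr[0]=2
Ev 9: PC=4 idx=0 pred=T actual=N -> ctr[0]=1
Ev 10: PC=4 idx=0 pred=N actual=T -> ctr[0]=2
Ev 11: PC=4 idx=0 pred=T actual=N -> ctr[0]=1
Ev 12: PC=0 idx=0 pred=N actual=T -> ctr[0]=2
Ev 13: PC=4 idx=0 pred=T actual=T -> ctr[0]=3
Ev 14: PC=0 idx=0 pred=T actual=T -> ctr[0]=3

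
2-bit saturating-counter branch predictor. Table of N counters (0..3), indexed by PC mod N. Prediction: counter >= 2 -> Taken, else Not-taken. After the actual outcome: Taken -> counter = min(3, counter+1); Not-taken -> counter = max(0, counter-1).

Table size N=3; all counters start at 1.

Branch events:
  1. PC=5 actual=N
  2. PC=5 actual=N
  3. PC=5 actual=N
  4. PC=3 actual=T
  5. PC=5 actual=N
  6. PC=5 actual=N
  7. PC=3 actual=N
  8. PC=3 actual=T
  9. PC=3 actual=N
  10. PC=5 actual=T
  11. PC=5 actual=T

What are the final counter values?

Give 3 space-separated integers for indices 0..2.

Ev 1: PC=5 idx=2 pred=N actual=N -> ctr[2]=0
Ev 2: PC=5 idx=2 pred=N actual=N -> ctr[2]=0
Ev 3: PC=5 idx=2 pred=N actual=N -> ctr[2]=0
Ev 4: PC=3 idx=0 pred=N actual=T -> ctr[0]=2
Ev 5: PC=5 idx=2 pred=N actual=N -> ctr[2]=0
Ev 6: PC=5 idx=2 pred=N actual=N -> ctr[2]=0
Ev 7: PC=3 idx=0 pred=T actual=N -> ctr[0]=1
Ev 8: PC=3 idx=0 pred=N actual=T -> ctr[0]=2
Ev 9: PC=3 idx=0 pred=T actual=N -> ctr[0]=1
Ev 10: PC=5 idx=2 pred=N actual=T -> ctr[2]=1
Ev 11: PC=5 idx=2 pred=N actual=T -> ctr[2]=2

Answer: 1 1 2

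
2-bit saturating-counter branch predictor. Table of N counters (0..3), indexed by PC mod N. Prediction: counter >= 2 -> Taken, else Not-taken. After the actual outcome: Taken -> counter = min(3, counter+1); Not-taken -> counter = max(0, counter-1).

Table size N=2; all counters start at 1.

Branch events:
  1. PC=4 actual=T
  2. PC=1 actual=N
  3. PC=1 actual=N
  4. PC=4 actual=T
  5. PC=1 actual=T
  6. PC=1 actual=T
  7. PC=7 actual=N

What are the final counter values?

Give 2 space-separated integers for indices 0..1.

Answer: 3 1

Derivation:
Ev 1: PC=4 idx=0 pred=N actual=T -> ctr[0]=2
Ev 2: PC=1 idx=1 pred=N actual=N -> ctr[1]=0
Ev 3: PC=1 idx=1 pred=N actual=N -> ctr[1]=0
Ev 4: PC=4 idx=0 pred=T actual=T -> ctr[0]=3
Ev 5: PC=1 idx=1 pred=N actual=T -> ctr[1]=1
Ev 6: PC=1 idx=1 pred=N actual=T -> ctr[1]=2
Ev 7: PC=7 idx=1 pred=T actual=N -> ctr[1]=1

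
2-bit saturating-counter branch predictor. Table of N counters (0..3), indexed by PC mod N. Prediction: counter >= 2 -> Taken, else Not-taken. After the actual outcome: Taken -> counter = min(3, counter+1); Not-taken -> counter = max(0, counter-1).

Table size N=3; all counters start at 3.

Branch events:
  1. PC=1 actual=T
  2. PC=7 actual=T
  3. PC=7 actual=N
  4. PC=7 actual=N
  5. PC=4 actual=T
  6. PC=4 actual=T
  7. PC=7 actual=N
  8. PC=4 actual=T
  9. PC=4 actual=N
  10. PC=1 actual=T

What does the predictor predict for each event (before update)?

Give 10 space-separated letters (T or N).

Ev 1: PC=1 idx=1 pred=T actual=T -> ctr[1]=3
Ev 2: PC=7 idx=1 pred=T actual=T -> ctr[1]=3
Ev 3: PC=7 idx=1 pred=T actual=N -> ctr[1]=2
Ev 4: PC=7 idx=1 pred=T actual=N -> ctr[1]=1
Ev 5: PC=4 idx=1 pred=N actual=T -> ctr[1]=2
Ev 6: PC=4 idx=1 pred=T actual=T -> ctr[1]=3
Ev 7: PC=7 idx=1 pred=T actual=N -> ctr[1]=2
Ev 8: PC=4 idx=1 pred=T actual=T -> ctr[1]=3
Ev 9: PC=4 idx=1 pred=T actual=N -> ctr[1]=2
Ev 10: PC=1 idx=1 pred=T actual=T -> ctr[1]=3

Answer: T T T T N T T T T T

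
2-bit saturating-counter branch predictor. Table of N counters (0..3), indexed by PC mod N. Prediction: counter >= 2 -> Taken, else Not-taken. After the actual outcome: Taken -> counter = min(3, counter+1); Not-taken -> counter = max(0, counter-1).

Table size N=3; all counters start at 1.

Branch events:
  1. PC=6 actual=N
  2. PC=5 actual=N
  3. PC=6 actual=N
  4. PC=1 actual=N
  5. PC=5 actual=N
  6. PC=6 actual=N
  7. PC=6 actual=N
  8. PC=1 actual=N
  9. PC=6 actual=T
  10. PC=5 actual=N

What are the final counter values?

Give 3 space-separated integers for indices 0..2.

Ev 1: PC=6 idx=0 pred=N actual=N -> ctr[0]=0
Ev 2: PC=5 idx=2 pred=N actual=N -> ctr[2]=0
Ev 3: PC=6 idx=0 pred=N actual=N -> ctr[0]=0
Ev 4: PC=1 idx=1 pred=N actual=N -> ctr[1]=0
Ev 5: PC=5 idx=2 pred=N actual=N -> ctr[2]=0
Ev 6: PC=6 idx=0 pred=N actual=N -> ctr[0]=0
Ev 7: PC=6 idx=0 pred=N actual=N -> ctr[0]=0
Ev 8: PC=1 idx=1 pred=N actual=N -> ctr[1]=0
Ev 9: PC=6 idx=0 pred=N actual=T -> ctr[0]=1
Ev 10: PC=5 idx=2 pred=N actual=N -> ctr[2]=0

Answer: 1 0 0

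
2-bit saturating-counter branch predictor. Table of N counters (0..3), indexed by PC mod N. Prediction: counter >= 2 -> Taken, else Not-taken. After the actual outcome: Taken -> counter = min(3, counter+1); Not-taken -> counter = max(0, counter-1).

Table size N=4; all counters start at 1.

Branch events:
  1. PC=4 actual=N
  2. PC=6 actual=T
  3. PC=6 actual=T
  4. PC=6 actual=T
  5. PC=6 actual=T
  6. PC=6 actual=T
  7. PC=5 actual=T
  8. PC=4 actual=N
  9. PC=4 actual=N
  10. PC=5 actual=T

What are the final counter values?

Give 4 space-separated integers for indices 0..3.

Ev 1: PC=4 idx=0 pred=N actual=N -> ctr[0]=0
Ev 2: PC=6 idx=2 pred=N actual=T -> ctr[2]=2
Ev 3: PC=6 idx=2 pred=T actual=T -> ctr[2]=3
Ev 4: PC=6 idx=2 pred=T actual=T -> ctr[2]=3
Ev 5: PC=6 idx=2 pred=T actual=T -> ctr[2]=3
Ev 6: PC=6 idx=2 pred=T actual=T -> ctr[2]=3
Ev 7: PC=5 idx=1 pred=N actual=T -> ctr[1]=2
Ev 8: PC=4 idx=0 pred=N actual=N -> ctr[0]=0
Ev 9: PC=4 idx=0 pred=N actual=N -> ctr[0]=0
Ev 10: PC=5 idx=1 pred=T actual=T -> ctr[1]=3

Answer: 0 3 3 1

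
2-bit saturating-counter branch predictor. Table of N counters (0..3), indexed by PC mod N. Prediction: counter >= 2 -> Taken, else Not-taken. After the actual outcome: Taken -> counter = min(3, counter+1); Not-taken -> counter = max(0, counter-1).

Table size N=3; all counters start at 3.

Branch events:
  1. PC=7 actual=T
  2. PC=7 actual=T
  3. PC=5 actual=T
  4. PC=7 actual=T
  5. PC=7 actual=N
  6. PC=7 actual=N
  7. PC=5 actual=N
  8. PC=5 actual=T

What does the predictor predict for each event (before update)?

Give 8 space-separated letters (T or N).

Ev 1: PC=7 idx=1 pred=T actual=T -> ctr[1]=3
Ev 2: PC=7 idx=1 pred=T actual=T -> ctr[1]=3
Ev 3: PC=5 idx=2 pred=T actual=T -> ctr[2]=3
Ev 4: PC=7 idx=1 pred=T actual=T -> ctr[1]=3
Ev 5: PC=7 idx=1 pred=T actual=N -> ctr[1]=2
Ev 6: PC=7 idx=1 pred=T actual=N -> ctr[1]=1
Ev 7: PC=5 idx=2 pred=T actual=N -> ctr[2]=2
Ev 8: PC=5 idx=2 pred=T actual=T -> ctr[2]=3

Answer: T T T T T T T T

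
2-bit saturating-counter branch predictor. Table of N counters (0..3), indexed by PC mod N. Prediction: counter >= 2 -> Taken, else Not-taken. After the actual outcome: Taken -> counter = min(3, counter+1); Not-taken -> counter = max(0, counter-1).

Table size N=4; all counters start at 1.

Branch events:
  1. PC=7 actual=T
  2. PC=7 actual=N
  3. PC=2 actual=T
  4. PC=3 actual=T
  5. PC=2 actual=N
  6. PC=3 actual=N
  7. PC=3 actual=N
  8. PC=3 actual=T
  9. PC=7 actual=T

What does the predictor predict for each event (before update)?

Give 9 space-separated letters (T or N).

Ev 1: PC=7 idx=3 pred=N actual=T -> ctr[3]=2
Ev 2: PC=7 idx=3 pred=T actual=N -> ctr[3]=1
Ev 3: PC=2 idx=2 pred=N actual=T -> ctr[2]=2
Ev 4: PC=3 idx=3 pred=N actual=T -> ctr[3]=2
Ev 5: PC=2 idx=2 pred=T actual=N -> ctr[2]=1
Ev 6: PC=3 idx=3 pred=T actual=N -> ctr[3]=1
Ev 7: PC=3 idx=3 pred=N actual=N -> ctr[3]=0
Ev 8: PC=3 idx=3 pred=N actual=T -> ctr[3]=1
Ev 9: PC=7 idx=3 pred=N actual=T -> ctr[3]=2

Answer: N T N N T T N N N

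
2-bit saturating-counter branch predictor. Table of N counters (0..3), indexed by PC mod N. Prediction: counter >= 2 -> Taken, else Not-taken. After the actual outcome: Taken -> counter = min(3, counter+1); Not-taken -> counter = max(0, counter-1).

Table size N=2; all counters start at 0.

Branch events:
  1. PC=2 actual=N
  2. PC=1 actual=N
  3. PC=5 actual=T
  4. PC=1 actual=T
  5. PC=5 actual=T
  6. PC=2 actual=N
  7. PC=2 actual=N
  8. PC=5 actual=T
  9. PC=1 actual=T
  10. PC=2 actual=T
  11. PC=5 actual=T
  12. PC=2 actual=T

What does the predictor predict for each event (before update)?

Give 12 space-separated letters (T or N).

Ev 1: PC=2 idx=0 pred=N actual=N -> ctr[0]=0
Ev 2: PC=1 idx=1 pred=N actual=N -> ctr[1]=0
Ev 3: PC=5 idx=1 pred=N actual=T -> ctr[1]=1
Ev 4: PC=1 idx=1 pred=N actual=T -> ctr[1]=2
Ev 5: PC=5 idx=1 pred=T actual=T -> ctr[1]=3
Ev 6: PC=2 idx=0 pred=N actual=N -> ctr[0]=0
Ev 7: PC=2 idx=0 pred=N actual=N -> ctr[0]=0
Ev 8: PC=5 idx=1 pred=T actual=T -> ctr[1]=3
Ev 9: PC=1 idx=1 pred=T actual=T -> ctr[1]=3
Ev 10: PC=2 idx=0 pred=N actual=T -> ctr[0]=1
Ev 11: PC=5 idx=1 pred=T actual=T -> ctr[1]=3
Ev 12: PC=2 idx=0 pred=N actual=T -> ctr[0]=2

Answer: N N N N T N N T T N T N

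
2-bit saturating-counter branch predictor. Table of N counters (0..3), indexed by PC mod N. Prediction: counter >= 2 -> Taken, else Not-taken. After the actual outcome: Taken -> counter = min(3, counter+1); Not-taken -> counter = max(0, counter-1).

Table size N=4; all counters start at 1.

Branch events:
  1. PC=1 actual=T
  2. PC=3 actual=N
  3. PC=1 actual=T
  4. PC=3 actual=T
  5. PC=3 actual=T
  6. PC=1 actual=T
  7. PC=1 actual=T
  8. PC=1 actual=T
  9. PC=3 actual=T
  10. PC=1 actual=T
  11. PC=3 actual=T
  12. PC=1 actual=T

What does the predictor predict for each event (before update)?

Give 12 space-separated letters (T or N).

Answer: N N T N N T T T T T T T

Derivation:
Ev 1: PC=1 idx=1 pred=N actual=T -> ctr[1]=2
Ev 2: PC=3 idx=3 pred=N actual=N -> ctr[3]=0
Ev 3: PC=1 idx=1 pred=T actual=T -> ctr[1]=3
Ev 4: PC=3 idx=3 pred=N actual=T -> ctr[3]=1
Ev 5: PC=3 idx=3 pred=N actual=T -> ctr[3]=2
Ev 6: PC=1 idx=1 pred=T actual=T -> ctr[1]=3
Ev 7: PC=1 idx=1 pred=T actual=T -> ctr[1]=3
Ev 8: PC=1 idx=1 pred=T actual=T -> ctr[1]=3
Ev 9: PC=3 idx=3 pred=T actual=T -> ctr[3]=3
Ev 10: PC=1 idx=1 pred=T actual=T -> ctr[1]=3
Ev 11: PC=3 idx=3 pred=T actual=T -> ctr[3]=3
Ev 12: PC=1 idx=1 pred=T actual=T -> ctr[1]=3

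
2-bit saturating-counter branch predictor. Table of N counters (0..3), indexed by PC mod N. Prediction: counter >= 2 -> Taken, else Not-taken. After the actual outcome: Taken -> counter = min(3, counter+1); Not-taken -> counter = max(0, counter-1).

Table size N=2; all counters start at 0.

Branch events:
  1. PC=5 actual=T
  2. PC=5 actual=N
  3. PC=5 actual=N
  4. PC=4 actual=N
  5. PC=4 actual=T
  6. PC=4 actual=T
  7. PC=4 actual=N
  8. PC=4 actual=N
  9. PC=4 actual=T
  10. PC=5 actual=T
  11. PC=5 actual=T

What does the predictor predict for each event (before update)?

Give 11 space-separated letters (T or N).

Ev 1: PC=5 idx=1 pred=N actual=T -> ctr[1]=1
Ev 2: PC=5 idx=1 pred=N actual=N -> ctr[1]=0
Ev 3: PC=5 idx=1 pred=N actual=N -> ctr[1]=0
Ev 4: PC=4 idx=0 pred=N actual=N -> ctr[0]=0
Ev 5: PC=4 idx=0 pred=N actual=T -> ctr[0]=1
Ev 6: PC=4 idx=0 pred=N actual=T -> ctr[0]=2
Ev 7: PC=4 idx=0 pred=T actual=N -> ctr[0]=1
Ev 8: PC=4 idx=0 pred=N actual=N -> ctr[0]=0
Ev 9: PC=4 idx=0 pred=N actual=T -> ctr[0]=1
Ev 10: PC=5 idx=1 pred=N actual=T -> ctr[1]=1
Ev 11: PC=5 idx=1 pred=N actual=T -> ctr[1]=2

Answer: N N N N N N T N N N N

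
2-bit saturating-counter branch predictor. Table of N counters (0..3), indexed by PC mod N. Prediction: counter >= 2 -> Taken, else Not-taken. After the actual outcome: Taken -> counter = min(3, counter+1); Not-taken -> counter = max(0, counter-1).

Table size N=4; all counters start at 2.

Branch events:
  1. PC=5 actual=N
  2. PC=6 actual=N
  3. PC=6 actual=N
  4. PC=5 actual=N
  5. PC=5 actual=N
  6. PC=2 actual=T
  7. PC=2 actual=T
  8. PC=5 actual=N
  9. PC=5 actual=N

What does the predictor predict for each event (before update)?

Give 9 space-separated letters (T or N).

Ev 1: PC=5 idx=1 pred=T actual=N -> ctr[1]=1
Ev 2: PC=6 idx=2 pred=T actual=N -> ctr[2]=1
Ev 3: PC=6 idx=2 pred=N actual=N -> ctr[2]=0
Ev 4: PC=5 idx=1 pred=N actual=N -> ctr[1]=0
Ev 5: PC=5 idx=1 pred=N actual=N -> ctr[1]=0
Ev 6: PC=2 idx=2 pred=N actual=T -> ctr[2]=1
Ev 7: PC=2 idx=2 pred=N actual=T -> ctr[2]=2
Ev 8: PC=5 idx=1 pred=N actual=N -> ctr[1]=0
Ev 9: PC=5 idx=1 pred=N actual=N -> ctr[1]=0

Answer: T T N N N N N N N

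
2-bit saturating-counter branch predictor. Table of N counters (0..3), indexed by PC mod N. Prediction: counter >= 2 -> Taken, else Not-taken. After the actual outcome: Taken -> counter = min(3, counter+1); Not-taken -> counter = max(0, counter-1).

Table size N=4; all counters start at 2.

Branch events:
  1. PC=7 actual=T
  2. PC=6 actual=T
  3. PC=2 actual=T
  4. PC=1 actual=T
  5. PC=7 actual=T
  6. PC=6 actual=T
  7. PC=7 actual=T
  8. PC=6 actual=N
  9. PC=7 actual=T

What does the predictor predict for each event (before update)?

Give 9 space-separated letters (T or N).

Answer: T T T T T T T T T

Derivation:
Ev 1: PC=7 idx=3 pred=T actual=T -> ctr[3]=3
Ev 2: PC=6 idx=2 pred=T actual=T -> ctr[2]=3
Ev 3: PC=2 idx=2 pred=T actual=T -> ctr[2]=3
Ev 4: PC=1 idx=1 pred=T actual=T -> ctr[1]=3
Ev 5: PC=7 idx=3 pred=T actual=T -> ctr[3]=3
Ev 6: PC=6 idx=2 pred=T actual=T -> ctr[2]=3
Ev 7: PC=7 idx=3 pred=T actual=T -> ctr[3]=3
Ev 8: PC=6 idx=2 pred=T actual=N -> ctr[2]=2
Ev 9: PC=7 idx=3 pred=T actual=T -> ctr[3]=3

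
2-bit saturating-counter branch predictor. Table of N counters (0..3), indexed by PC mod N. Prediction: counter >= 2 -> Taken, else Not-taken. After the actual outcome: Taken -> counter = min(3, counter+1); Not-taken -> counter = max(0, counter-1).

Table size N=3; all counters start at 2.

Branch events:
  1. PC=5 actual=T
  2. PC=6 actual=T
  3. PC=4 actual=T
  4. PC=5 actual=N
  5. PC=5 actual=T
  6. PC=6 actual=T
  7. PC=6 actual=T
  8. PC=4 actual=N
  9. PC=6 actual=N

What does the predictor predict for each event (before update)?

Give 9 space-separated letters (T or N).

Ev 1: PC=5 idx=2 pred=T actual=T -> ctr[2]=3
Ev 2: PC=6 idx=0 pred=T actual=T -> ctr[0]=3
Ev 3: PC=4 idx=1 pred=T actual=T -> ctr[1]=3
Ev 4: PC=5 idx=2 pred=T actual=N -> ctr[2]=2
Ev 5: PC=5 idx=2 pred=T actual=T -> ctr[2]=3
Ev 6: PC=6 idx=0 pred=T actual=T -> ctr[0]=3
Ev 7: PC=6 idx=0 pred=T actual=T -> ctr[0]=3
Ev 8: PC=4 idx=1 pred=T actual=N -> ctr[1]=2
Ev 9: PC=6 idx=0 pred=T actual=N -> ctr[0]=2

Answer: T T T T T T T T T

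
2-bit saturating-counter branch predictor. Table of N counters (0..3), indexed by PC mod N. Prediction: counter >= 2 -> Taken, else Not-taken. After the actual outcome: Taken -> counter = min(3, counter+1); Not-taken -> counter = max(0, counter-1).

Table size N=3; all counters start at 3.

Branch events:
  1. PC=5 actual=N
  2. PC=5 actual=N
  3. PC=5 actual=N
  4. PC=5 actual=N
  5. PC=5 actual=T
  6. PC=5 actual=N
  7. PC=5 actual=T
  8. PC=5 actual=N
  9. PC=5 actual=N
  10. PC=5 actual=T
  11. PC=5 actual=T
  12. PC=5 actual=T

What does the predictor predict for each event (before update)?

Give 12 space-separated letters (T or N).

Ev 1: PC=5 idx=2 pred=T actual=N -> ctr[2]=2
Ev 2: PC=5 idx=2 pred=T actual=N -> ctr[2]=1
Ev 3: PC=5 idx=2 pred=N actual=N -> ctr[2]=0
Ev 4: PC=5 idx=2 pred=N actual=N -> ctr[2]=0
Ev 5: PC=5 idx=2 pred=N actual=T -> ctr[2]=1
Ev 6: PC=5 idx=2 pred=N actual=N -> ctr[2]=0
Ev 7: PC=5 idx=2 pred=N actual=T -> ctr[2]=1
Ev 8: PC=5 idx=2 pred=N actual=N -> ctr[2]=0
Ev 9: PC=5 idx=2 pred=N actual=N -> ctr[2]=0
Ev 10: PC=5 idx=2 pred=N actual=T -> ctr[2]=1
Ev 11: PC=5 idx=2 pred=N actual=T -> ctr[2]=2
Ev 12: PC=5 idx=2 pred=T actual=T -> ctr[2]=3

Answer: T T N N N N N N N N N T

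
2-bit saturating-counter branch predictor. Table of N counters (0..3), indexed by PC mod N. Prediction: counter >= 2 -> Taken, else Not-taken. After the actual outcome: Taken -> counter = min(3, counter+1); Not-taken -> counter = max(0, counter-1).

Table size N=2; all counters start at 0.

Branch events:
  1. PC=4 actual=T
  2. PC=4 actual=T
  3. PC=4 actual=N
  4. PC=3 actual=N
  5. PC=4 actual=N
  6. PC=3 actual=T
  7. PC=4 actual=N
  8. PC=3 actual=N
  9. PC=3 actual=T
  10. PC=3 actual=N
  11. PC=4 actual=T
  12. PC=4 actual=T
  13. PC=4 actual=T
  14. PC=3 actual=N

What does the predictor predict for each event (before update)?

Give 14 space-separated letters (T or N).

Ev 1: PC=4 idx=0 pred=N actual=T -> ctr[0]=1
Ev 2: PC=4 idx=0 pred=N actual=T -> ctr[0]=2
Ev 3: PC=4 idx=0 pred=T actual=N -> ctr[0]=1
Ev 4: PC=3 idx=1 pred=N actual=N -> ctr[1]=0
Ev 5: PC=4 idx=0 pred=N actual=N -> ctr[0]=0
Ev 6: PC=3 idx=1 pred=N actual=T -> ctr[1]=1
Ev 7: PC=4 idx=0 pred=N actual=N -> ctr[0]=0
Ev 8: PC=3 idx=1 pred=N actual=N -> ctr[1]=0
Ev 9: PC=3 idx=1 pred=N actual=T -> ctr[1]=1
Ev 10: PC=3 idx=1 pred=N actual=N -> ctr[1]=0
Ev 11: PC=4 idx=0 pred=N actual=T -> ctr[0]=1
Ev 12: PC=4 idx=0 pred=N actual=T -> ctr[0]=2
Ev 13: PC=4 idx=0 pred=T actual=T -> ctr[0]=3
Ev 14: PC=3 idx=1 pred=N actual=N -> ctr[1]=0

Answer: N N T N N N N N N N N N T N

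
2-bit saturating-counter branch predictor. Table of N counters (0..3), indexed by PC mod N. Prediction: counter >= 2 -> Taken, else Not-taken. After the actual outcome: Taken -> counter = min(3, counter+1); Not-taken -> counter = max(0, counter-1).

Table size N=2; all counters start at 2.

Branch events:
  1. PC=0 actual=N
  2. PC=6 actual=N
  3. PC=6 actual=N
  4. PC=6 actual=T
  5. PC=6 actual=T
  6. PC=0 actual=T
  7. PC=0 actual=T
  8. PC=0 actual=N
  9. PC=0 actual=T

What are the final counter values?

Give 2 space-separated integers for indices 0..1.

Answer: 3 2

Derivation:
Ev 1: PC=0 idx=0 pred=T actual=N -> ctr[0]=1
Ev 2: PC=6 idx=0 pred=N actual=N -> ctr[0]=0
Ev 3: PC=6 idx=0 pred=N actual=N -> ctr[0]=0
Ev 4: PC=6 idx=0 pred=N actual=T -> ctr[0]=1
Ev 5: PC=6 idx=0 pred=N actual=T -> ctr[0]=2
Ev 6: PC=0 idx=0 pred=T actual=T -> ctr[0]=3
Ev 7: PC=0 idx=0 pred=T actual=T -> ctr[0]=3
Ev 8: PC=0 idx=0 pred=T actual=N -> ctr[0]=2
Ev 9: PC=0 idx=0 pred=T actual=T -> ctr[0]=3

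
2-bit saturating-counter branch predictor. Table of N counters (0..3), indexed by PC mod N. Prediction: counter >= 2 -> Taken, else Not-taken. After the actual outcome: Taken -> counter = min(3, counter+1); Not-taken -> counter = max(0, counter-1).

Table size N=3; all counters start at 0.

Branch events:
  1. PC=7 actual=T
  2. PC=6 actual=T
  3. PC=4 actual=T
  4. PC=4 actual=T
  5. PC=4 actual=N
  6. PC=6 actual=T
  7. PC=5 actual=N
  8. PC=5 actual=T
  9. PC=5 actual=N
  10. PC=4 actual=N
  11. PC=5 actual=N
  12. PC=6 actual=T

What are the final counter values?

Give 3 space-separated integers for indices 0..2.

Ev 1: PC=7 idx=1 pred=N actual=T -> ctr[1]=1
Ev 2: PC=6 idx=0 pred=N actual=T -> ctr[0]=1
Ev 3: PC=4 idx=1 pred=N actual=T -> ctr[1]=2
Ev 4: PC=4 idx=1 pred=T actual=T -> ctr[1]=3
Ev 5: PC=4 idx=1 pred=T actual=N -> ctr[1]=2
Ev 6: PC=6 idx=0 pred=N actual=T -> ctr[0]=2
Ev 7: PC=5 idx=2 pred=N actual=N -> ctr[2]=0
Ev 8: PC=5 idx=2 pred=N actual=T -> ctr[2]=1
Ev 9: PC=5 idx=2 pred=N actual=N -> ctr[2]=0
Ev 10: PC=4 idx=1 pred=T actual=N -> ctr[1]=1
Ev 11: PC=5 idx=2 pred=N actual=N -> ctr[2]=0
Ev 12: PC=6 idx=0 pred=T actual=T -> ctr[0]=3

Answer: 3 1 0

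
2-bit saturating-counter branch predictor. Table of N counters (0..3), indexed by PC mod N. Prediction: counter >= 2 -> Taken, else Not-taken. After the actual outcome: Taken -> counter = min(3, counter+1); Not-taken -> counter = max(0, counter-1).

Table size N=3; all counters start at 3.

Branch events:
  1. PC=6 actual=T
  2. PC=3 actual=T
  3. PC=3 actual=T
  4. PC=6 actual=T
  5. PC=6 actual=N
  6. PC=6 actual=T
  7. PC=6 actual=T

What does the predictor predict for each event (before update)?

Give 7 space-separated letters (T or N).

Ev 1: PC=6 idx=0 pred=T actual=T -> ctr[0]=3
Ev 2: PC=3 idx=0 pred=T actual=T -> ctr[0]=3
Ev 3: PC=3 idx=0 pred=T actual=T -> ctr[0]=3
Ev 4: PC=6 idx=0 pred=T actual=T -> ctr[0]=3
Ev 5: PC=6 idx=0 pred=T actual=N -> ctr[0]=2
Ev 6: PC=6 idx=0 pred=T actual=T -> ctr[0]=3
Ev 7: PC=6 idx=0 pred=T actual=T -> ctr[0]=3

Answer: T T T T T T T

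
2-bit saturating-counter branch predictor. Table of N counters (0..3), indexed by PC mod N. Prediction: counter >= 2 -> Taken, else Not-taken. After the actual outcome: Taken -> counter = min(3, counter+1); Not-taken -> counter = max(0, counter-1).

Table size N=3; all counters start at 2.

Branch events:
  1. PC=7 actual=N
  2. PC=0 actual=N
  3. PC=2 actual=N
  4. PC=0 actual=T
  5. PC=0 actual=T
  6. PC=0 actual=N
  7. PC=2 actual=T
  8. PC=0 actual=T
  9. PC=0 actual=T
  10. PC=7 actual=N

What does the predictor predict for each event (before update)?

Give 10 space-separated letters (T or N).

Ev 1: PC=7 idx=1 pred=T actual=N -> ctr[1]=1
Ev 2: PC=0 idx=0 pred=T actual=N -> ctr[0]=1
Ev 3: PC=2 idx=2 pred=T actual=N -> ctr[2]=1
Ev 4: PC=0 idx=0 pred=N actual=T -> ctr[0]=2
Ev 5: PC=0 idx=0 pred=T actual=T -> ctr[0]=3
Ev 6: PC=0 idx=0 pred=T actual=N -> ctr[0]=2
Ev 7: PC=2 idx=2 pred=N actual=T -> ctr[2]=2
Ev 8: PC=0 idx=0 pred=T actual=T -> ctr[0]=3
Ev 9: PC=0 idx=0 pred=T actual=T -> ctr[0]=3
Ev 10: PC=7 idx=1 pred=N actual=N -> ctr[1]=0

Answer: T T T N T T N T T N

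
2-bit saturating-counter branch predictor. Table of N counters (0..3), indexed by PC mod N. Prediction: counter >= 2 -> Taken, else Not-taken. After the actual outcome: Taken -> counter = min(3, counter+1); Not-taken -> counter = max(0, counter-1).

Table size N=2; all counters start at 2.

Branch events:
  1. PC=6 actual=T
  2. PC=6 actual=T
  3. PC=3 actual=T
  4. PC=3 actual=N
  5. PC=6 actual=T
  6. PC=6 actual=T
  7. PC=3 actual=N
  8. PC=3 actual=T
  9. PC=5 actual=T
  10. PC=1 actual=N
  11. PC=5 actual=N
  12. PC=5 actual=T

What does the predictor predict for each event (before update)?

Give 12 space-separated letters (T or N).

Ev 1: PC=6 idx=0 pred=T actual=T -> ctr[0]=3
Ev 2: PC=6 idx=0 pred=T actual=T -> ctr[0]=3
Ev 3: PC=3 idx=1 pred=T actual=T -> ctr[1]=3
Ev 4: PC=3 idx=1 pred=T actual=N -> ctr[1]=2
Ev 5: PC=6 idx=0 pred=T actual=T -> ctr[0]=3
Ev 6: PC=6 idx=0 pred=T actual=T -> ctr[0]=3
Ev 7: PC=3 idx=1 pred=T actual=N -> ctr[1]=1
Ev 8: PC=3 idx=1 pred=N actual=T -> ctr[1]=2
Ev 9: PC=5 idx=1 pred=T actual=T -> ctr[1]=3
Ev 10: PC=1 idx=1 pred=T actual=N -> ctr[1]=2
Ev 11: PC=5 idx=1 pred=T actual=N -> ctr[1]=1
Ev 12: PC=5 idx=1 pred=N actual=T -> ctr[1]=2

Answer: T T T T T T T N T T T N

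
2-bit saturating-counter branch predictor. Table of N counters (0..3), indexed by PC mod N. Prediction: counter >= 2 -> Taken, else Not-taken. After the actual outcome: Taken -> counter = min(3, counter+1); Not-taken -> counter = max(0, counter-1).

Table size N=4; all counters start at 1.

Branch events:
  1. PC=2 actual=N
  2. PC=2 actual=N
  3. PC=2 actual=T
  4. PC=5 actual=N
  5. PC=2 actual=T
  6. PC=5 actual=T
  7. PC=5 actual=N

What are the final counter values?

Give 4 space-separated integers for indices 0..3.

Answer: 1 0 2 1

Derivation:
Ev 1: PC=2 idx=2 pred=N actual=N -> ctr[2]=0
Ev 2: PC=2 idx=2 pred=N actual=N -> ctr[2]=0
Ev 3: PC=2 idx=2 pred=N actual=T -> ctr[2]=1
Ev 4: PC=5 idx=1 pred=N actual=N -> ctr[1]=0
Ev 5: PC=2 idx=2 pred=N actual=T -> ctr[2]=2
Ev 6: PC=5 idx=1 pred=N actual=T -> ctr[1]=1
Ev 7: PC=5 idx=1 pred=N actual=N -> ctr[1]=0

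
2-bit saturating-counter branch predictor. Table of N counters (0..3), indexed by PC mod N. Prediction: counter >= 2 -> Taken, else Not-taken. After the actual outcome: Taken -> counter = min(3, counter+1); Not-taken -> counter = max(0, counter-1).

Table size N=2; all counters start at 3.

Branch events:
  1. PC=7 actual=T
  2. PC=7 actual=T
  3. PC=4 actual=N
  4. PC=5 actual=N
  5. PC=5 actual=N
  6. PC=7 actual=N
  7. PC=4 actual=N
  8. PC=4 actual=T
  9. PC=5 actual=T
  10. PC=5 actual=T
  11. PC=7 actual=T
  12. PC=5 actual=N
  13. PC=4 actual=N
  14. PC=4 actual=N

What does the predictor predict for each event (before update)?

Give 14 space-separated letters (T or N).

Ev 1: PC=7 idx=1 pred=T actual=T -> ctr[1]=3
Ev 2: PC=7 idx=1 pred=T actual=T -> ctr[1]=3
Ev 3: PC=4 idx=0 pred=T actual=N -> ctr[0]=2
Ev 4: PC=5 idx=1 pred=T actual=N -> ctr[1]=2
Ev 5: PC=5 idx=1 pred=T actual=N -> ctr[1]=1
Ev 6: PC=7 idx=1 pred=N actual=N -> ctr[1]=0
Ev 7: PC=4 idx=0 pred=T actual=N -> ctr[0]=1
Ev 8: PC=4 idx=0 pred=N actual=T -> ctr[0]=2
Ev 9: PC=5 idx=1 pred=N actual=T -> ctr[1]=1
Ev 10: PC=5 idx=1 pred=N actual=T -> ctr[1]=2
Ev 11: PC=7 idx=1 pred=T actual=T -> ctr[1]=3
Ev 12: PC=5 idx=1 pred=T actual=N -> ctr[1]=2
Ev 13: PC=4 idx=0 pred=T actual=N -> ctr[0]=1
Ev 14: PC=4 idx=0 pred=N actual=N -> ctr[0]=0

Answer: T T T T T N T N N N T T T N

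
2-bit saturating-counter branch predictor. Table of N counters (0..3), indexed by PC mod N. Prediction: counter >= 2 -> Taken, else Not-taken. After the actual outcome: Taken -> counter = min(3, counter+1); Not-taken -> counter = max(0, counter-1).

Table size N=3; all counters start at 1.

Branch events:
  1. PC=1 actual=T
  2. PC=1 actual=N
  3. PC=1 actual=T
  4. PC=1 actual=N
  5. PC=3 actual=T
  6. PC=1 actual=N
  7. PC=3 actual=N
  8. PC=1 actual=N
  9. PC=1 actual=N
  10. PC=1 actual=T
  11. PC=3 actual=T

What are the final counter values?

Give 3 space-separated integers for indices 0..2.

Answer: 2 1 1

Derivation:
Ev 1: PC=1 idx=1 pred=N actual=T -> ctr[1]=2
Ev 2: PC=1 idx=1 pred=T actual=N -> ctr[1]=1
Ev 3: PC=1 idx=1 pred=N actual=T -> ctr[1]=2
Ev 4: PC=1 idx=1 pred=T actual=N -> ctr[1]=1
Ev 5: PC=3 idx=0 pred=N actual=T -> ctr[0]=2
Ev 6: PC=1 idx=1 pred=N actual=N -> ctr[1]=0
Ev 7: PC=3 idx=0 pred=T actual=N -> ctr[0]=1
Ev 8: PC=1 idx=1 pred=N actual=N -> ctr[1]=0
Ev 9: PC=1 idx=1 pred=N actual=N -> ctr[1]=0
Ev 10: PC=1 idx=1 pred=N actual=T -> ctr[1]=1
Ev 11: PC=3 idx=0 pred=N actual=T -> ctr[0]=2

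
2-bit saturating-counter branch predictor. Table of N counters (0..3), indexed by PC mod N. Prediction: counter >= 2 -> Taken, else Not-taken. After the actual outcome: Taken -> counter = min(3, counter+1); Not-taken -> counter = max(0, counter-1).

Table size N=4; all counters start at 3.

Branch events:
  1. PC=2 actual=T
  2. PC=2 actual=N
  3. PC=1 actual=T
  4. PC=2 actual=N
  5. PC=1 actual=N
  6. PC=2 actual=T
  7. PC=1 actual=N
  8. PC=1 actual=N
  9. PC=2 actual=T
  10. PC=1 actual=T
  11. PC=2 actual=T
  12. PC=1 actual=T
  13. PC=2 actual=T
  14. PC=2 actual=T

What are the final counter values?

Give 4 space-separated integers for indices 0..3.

Ev 1: PC=2 idx=2 pred=T actual=T -> ctr[2]=3
Ev 2: PC=2 idx=2 pred=T actual=N -> ctr[2]=2
Ev 3: PC=1 idx=1 pred=T actual=T -> ctr[1]=3
Ev 4: PC=2 idx=2 pred=T actual=N -> ctr[2]=1
Ev 5: PC=1 idx=1 pred=T actual=N -> ctr[1]=2
Ev 6: PC=2 idx=2 pred=N actual=T -> ctr[2]=2
Ev 7: PC=1 idx=1 pred=T actual=N -> ctr[1]=1
Ev 8: PC=1 idx=1 pred=N actual=N -> ctr[1]=0
Ev 9: PC=2 idx=2 pred=T actual=T -> ctr[2]=3
Ev 10: PC=1 idx=1 pred=N actual=T -> ctr[1]=1
Ev 11: PC=2 idx=2 pred=T actual=T -> ctr[2]=3
Ev 12: PC=1 idx=1 pred=N actual=T -> ctr[1]=2
Ev 13: PC=2 idx=2 pred=T actual=T -> ctr[2]=3
Ev 14: PC=2 idx=2 pred=T actual=T -> ctr[2]=3

Answer: 3 2 3 3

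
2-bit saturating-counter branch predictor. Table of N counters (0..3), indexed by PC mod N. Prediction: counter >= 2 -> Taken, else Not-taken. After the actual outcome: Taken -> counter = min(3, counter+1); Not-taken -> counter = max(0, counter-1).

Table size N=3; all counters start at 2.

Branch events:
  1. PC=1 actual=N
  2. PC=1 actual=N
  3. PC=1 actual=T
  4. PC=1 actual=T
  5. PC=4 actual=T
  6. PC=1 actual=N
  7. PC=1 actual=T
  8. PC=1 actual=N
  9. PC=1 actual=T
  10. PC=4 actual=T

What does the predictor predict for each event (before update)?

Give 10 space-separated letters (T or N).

Answer: T N N N T T T T T T

Derivation:
Ev 1: PC=1 idx=1 pred=T actual=N -> ctr[1]=1
Ev 2: PC=1 idx=1 pred=N actual=N -> ctr[1]=0
Ev 3: PC=1 idx=1 pred=N actual=T -> ctr[1]=1
Ev 4: PC=1 idx=1 pred=N actual=T -> ctr[1]=2
Ev 5: PC=4 idx=1 pred=T actual=T -> ctr[1]=3
Ev 6: PC=1 idx=1 pred=T actual=N -> ctr[1]=2
Ev 7: PC=1 idx=1 pred=T actual=T -> ctr[1]=3
Ev 8: PC=1 idx=1 pred=T actual=N -> ctr[1]=2
Ev 9: PC=1 idx=1 pred=T actual=T -> ctr[1]=3
Ev 10: PC=4 idx=1 pred=T actual=T -> ctr[1]=3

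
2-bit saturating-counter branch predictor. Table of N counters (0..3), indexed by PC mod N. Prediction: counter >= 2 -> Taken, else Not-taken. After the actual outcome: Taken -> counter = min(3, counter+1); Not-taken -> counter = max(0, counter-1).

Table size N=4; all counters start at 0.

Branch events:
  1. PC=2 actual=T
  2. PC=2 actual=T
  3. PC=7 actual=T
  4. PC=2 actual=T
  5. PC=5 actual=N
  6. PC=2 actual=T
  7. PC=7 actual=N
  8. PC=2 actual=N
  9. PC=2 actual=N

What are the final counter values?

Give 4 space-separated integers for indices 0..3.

Answer: 0 0 1 0

Derivation:
Ev 1: PC=2 idx=2 pred=N actual=T -> ctr[2]=1
Ev 2: PC=2 idx=2 pred=N actual=T -> ctr[2]=2
Ev 3: PC=7 idx=3 pred=N actual=T -> ctr[3]=1
Ev 4: PC=2 idx=2 pred=T actual=T -> ctr[2]=3
Ev 5: PC=5 idx=1 pred=N actual=N -> ctr[1]=0
Ev 6: PC=2 idx=2 pred=T actual=T -> ctr[2]=3
Ev 7: PC=7 idx=3 pred=N actual=N -> ctr[3]=0
Ev 8: PC=2 idx=2 pred=T actual=N -> ctr[2]=2
Ev 9: PC=2 idx=2 pred=T actual=N -> ctr[2]=1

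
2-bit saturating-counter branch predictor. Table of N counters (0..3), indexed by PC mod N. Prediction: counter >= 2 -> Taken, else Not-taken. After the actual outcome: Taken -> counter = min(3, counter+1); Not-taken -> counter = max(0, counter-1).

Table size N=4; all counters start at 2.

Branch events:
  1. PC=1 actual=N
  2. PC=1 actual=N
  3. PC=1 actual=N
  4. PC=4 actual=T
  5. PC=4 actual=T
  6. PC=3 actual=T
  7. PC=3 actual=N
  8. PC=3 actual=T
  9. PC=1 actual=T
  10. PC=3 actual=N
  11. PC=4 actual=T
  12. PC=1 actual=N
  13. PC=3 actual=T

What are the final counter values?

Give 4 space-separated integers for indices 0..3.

Ev 1: PC=1 idx=1 pred=T actual=N -> ctr[1]=1
Ev 2: PC=1 idx=1 pred=N actual=N -> ctr[1]=0
Ev 3: PC=1 idx=1 pred=N actual=N -> ctr[1]=0
Ev 4: PC=4 idx=0 pred=T actual=T -> ctr[0]=3
Ev 5: PC=4 idx=0 pred=T actual=T -> ctr[0]=3
Ev 6: PC=3 idx=3 pred=T actual=T -> ctr[3]=3
Ev 7: PC=3 idx=3 pred=T actual=N -> ctr[3]=2
Ev 8: PC=3 idx=3 pred=T actual=T -> ctr[3]=3
Ev 9: PC=1 idx=1 pred=N actual=T -> ctr[1]=1
Ev 10: PC=3 idx=3 pred=T actual=N -> ctr[3]=2
Ev 11: PC=4 idx=0 pred=T actual=T -> ctr[0]=3
Ev 12: PC=1 idx=1 pred=N actual=N -> ctr[1]=0
Ev 13: PC=3 idx=3 pred=T actual=T -> ctr[3]=3

Answer: 3 0 2 3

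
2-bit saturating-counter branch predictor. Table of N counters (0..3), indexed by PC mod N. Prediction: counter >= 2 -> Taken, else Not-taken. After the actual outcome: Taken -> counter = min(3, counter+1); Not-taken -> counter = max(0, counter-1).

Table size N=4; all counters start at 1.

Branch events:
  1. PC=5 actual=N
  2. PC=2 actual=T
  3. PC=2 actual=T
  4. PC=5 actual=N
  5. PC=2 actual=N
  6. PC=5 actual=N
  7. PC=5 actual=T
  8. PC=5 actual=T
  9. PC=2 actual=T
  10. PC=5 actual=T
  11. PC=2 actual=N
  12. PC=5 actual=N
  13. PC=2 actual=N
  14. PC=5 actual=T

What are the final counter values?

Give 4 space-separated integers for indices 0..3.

Ev 1: PC=5 idx=1 pred=N actual=N -> ctr[1]=0
Ev 2: PC=2 idx=2 pred=N actual=T -> ctr[2]=2
Ev 3: PC=2 idx=2 pred=T actual=T -> ctr[2]=3
Ev 4: PC=5 idx=1 pred=N actual=N -> ctr[1]=0
Ev 5: PC=2 idx=2 pred=T actual=N -> ctr[2]=2
Ev 6: PC=5 idx=1 pred=N actual=N -> ctr[1]=0
Ev 7: PC=5 idx=1 pred=N actual=T -> ctr[1]=1
Ev 8: PC=5 idx=1 pred=N actual=T -> ctr[1]=2
Ev 9: PC=2 idx=2 pred=T actual=T -> ctr[2]=3
Ev 10: PC=5 idx=1 pred=T actual=T -> ctr[1]=3
Ev 11: PC=2 idx=2 pred=T actual=N -> ctr[2]=2
Ev 12: PC=5 idx=1 pred=T actual=N -> ctr[1]=2
Ev 13: PC=2 idx=2 pred=T actual=N -> ctr[2]=1
Ev 14: PC=5 idx=1 pred=T actual=T -> ctr[1]=3

Answer: 1 3 1 1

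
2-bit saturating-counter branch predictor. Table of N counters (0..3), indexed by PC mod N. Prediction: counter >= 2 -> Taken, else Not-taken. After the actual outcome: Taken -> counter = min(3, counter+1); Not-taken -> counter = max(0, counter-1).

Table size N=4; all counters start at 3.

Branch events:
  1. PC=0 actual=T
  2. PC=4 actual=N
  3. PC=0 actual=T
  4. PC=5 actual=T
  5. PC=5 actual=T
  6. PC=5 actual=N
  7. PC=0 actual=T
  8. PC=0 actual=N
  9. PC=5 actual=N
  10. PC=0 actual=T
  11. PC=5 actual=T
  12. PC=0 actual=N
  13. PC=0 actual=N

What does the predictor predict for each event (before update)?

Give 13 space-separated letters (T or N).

Ev 1: PC=0 idx=0 pred=T actual=T -> ctr[0]=3
Ev 2: PC=4 idx=0 pred=T actual=N -> ctr[0]=2
Ev 3: PC=0 idx=0 pred=T actual=T -> ctr[0]=3
Ev 4: PC=5 idx=1 pred=T actual=T -> ctr[1]=3
Ev 5: PC=5 idx=1 pred=T actual=T -> ctr[1]=3
Ev 6: PC=5 idx=1 pred=T actual=N -> ctr[1]=2
Ev 7: PC=0 idx=0 pred=T actual=T -> ctr[0]=3
Ev 8: PC=0 idx=0 pred=T actual=N -> ctr[0]=2
Ev 9: PC=5 idx=1 pred=T actual=N -> ctr[1]=1
Ev 10: PC=0 idx=0 pred=T actual=T -> ctr[0]=3
Ev 11: PC=5 idx=1 pred=N actual=T -> ctr[1]=2
Ev 12: PC=0 idx=0 pred=T actual=N -> ctr[0]=2
Ev 13: PC=0 idx=0 pred=T actual=N -> ctr[0]=1

Answer: T T T T T T T T T T N T T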